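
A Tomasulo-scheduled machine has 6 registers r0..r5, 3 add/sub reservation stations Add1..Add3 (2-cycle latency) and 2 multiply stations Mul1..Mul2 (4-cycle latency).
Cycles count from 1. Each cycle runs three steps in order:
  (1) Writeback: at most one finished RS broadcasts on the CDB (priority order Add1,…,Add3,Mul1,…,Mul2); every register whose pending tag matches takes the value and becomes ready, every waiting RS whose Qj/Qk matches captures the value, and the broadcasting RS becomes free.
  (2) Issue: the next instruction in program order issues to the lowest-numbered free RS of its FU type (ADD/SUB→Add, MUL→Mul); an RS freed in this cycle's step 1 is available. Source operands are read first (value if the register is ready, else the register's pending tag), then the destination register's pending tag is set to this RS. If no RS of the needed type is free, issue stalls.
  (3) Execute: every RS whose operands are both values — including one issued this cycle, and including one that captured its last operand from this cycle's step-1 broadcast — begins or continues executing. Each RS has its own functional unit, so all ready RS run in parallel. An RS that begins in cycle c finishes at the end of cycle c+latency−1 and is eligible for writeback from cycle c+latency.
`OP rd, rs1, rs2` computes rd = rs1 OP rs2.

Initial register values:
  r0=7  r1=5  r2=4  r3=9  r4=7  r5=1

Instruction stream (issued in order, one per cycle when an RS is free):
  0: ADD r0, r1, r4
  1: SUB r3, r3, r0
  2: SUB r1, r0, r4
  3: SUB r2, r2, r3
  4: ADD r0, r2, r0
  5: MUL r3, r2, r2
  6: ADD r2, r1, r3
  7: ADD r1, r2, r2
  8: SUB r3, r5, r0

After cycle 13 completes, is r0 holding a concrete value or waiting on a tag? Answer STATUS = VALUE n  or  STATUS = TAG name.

STATUS = VALUE 19

cycle 1: issue ADD r0<-Add1 // r0:Add1,r1:5,r2:4,r3:9,r4:7,r5:1
cycle 2: issue SUB r3<-Add2 // r0:Add1,r1:5,r2:4,r3:Add2,r4:7,r5:1
cycle 3: CDB Add1=12; issue SUB r1<-Add1 // r0:12,r1:Add1,r2:4,r3:Add2,r4:7,r5:1
cycle 4: issue SUB r2<-Add3 // r0:12,r1:Add1,r2:Add3,r3:Add2,r4:7,r5:1
cycle 5: CDB Add1=5; issue ADD r0<-Add1 // r0:Add1,r1:5,r2:Add3,r3:Add2,r4:7,r5:1
cycle 6: CDB Add2=-3; issue MUL r3<-Mul1 // r0:Add1,r1:5,r2:Add3,r3:Mul1,r4:7,r5:1
cycle 7: issue ADD r2<-Add2 // r0:Add1,r1:5,r2:Add2,r3:Mul1,r4:7,r5:1
cycle 8: CDB Add3=7; issue ADD r1<-Add3 // r0:Add1,r1:Add3,r2:Add2,r3:Mul1,r4:7,r5:1
cycle 9: stall // r0:Add1,r1:Add3,r2:Add2,r3:Mul1,r4:7,r5:1
cycle 10: CDB Add1=19; issue SUB r3<-Add1 // r0:19,r1:Add3,r2:Add2,r3:Add1,r4:7,r5:1
cycle 11: - // r0:19,r1:Add3,r2:Add2,r3:Add1,r4:7,r5:1
cycle 12: CDB Add1=-18 // r0:19,r1:Add3,r2:Add2,r3:-18,r4:7,r5:1
cycle 13: CDB Mul1=49 // r0:19,r1:Add3,r2:Add2,r3:-18,r4:7,r5:1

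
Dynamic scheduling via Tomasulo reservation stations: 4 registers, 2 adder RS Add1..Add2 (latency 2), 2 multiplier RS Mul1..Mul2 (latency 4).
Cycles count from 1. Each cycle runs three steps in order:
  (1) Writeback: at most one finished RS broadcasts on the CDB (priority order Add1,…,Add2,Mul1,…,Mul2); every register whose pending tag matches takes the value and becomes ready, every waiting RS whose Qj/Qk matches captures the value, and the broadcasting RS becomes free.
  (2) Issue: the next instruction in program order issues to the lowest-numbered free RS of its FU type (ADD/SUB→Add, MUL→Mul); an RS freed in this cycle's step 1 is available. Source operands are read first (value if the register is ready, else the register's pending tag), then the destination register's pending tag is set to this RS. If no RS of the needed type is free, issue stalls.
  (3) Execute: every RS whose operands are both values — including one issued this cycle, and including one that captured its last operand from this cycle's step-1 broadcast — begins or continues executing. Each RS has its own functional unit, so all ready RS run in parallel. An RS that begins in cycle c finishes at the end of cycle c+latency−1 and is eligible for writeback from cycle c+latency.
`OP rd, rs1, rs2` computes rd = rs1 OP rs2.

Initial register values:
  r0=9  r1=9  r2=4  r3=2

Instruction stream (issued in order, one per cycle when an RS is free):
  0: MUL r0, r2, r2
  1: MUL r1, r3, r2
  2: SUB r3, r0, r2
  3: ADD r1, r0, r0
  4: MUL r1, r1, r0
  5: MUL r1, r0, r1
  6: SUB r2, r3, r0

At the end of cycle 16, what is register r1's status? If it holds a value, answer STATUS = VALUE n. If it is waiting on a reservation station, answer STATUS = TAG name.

STATUS = VALUE 8192

  c1: issue MUL r0<-Mul1  regs: r0:Mul1,r1:9,r2:4,r3:2
  c2: issue MUL r1<-Mul2  regs: r0:Mul1,r1:Mul2,r2:4,r3:2
  c3: issue SUB r3<-Add1  regs: r0:Mul1,r1:Mul2,r2:4,r3:Add1
  c4: issue ADD r1<-Add2  regs: r0:Mul1,r1:Add2,r2:4,r3:Add1
  c5: CDB Mul1=16; issue MUL r1<-Mul1  regs: r0:16,r1:Mul1,r2:4,r3:Add1
  c6: CDB Mul2=8; issue MUL r1<-Mul2  regs: r0:16,r1:Mul2,r2:4,r3:Add1
  c7: CDB Add1=12; issue SUB r2<-Add1  regs: r0:16,r1:Mul2,r2:Add1,r3:12
  c8: CDB Add2=32  regs: r0:16,r1:Mul2,r2:Add1,r3:12
  c9: CDB Add1=-4  regs: r0:16,r1:Mul2,r2:-4,r3:12
  c10: -  regs: r0:16,r1:Mul2,r2:-4,r3:12
  c11: -  regs: r0:16,r1:Mul2,r2:-4,r3:12
  c12: CDB Mul1=512  regs: r0:16,r1:Mul2,r2:-4,r3:12
  c13: -  regs: r0:16,r1:Mul2,r2:-4,r3:12
  c14: -  regs: r0:16,r1:Mul2,r2:-4,r3:12
  c15: -  regs: r0:16,r1:Mul2,r2:-4,r3:12
  c16: CDB Mul2=8192  regs: r0:16,r1:8192,r2:-4,r3:12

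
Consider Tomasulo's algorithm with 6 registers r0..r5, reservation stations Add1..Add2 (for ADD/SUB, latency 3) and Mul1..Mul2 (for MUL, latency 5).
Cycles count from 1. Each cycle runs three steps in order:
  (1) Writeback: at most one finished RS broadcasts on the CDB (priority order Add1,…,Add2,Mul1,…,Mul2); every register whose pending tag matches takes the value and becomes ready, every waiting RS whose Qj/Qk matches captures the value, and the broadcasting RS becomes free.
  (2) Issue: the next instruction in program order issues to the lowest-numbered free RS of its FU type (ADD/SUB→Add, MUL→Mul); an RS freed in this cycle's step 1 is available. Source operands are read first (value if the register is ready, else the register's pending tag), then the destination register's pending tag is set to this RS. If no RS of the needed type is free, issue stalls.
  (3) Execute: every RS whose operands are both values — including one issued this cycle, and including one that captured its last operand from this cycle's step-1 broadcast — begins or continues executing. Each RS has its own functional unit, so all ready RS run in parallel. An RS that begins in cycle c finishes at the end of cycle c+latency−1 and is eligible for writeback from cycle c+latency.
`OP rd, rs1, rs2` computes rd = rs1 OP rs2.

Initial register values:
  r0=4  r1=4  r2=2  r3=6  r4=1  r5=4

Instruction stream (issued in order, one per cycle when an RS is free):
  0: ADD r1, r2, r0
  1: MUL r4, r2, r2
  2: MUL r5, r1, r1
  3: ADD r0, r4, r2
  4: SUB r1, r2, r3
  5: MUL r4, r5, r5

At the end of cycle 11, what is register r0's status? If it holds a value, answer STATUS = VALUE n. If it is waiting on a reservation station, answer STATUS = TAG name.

STATUS = VALUE 6

cycle 1: issue ADD r1<-Add1 // r0:4,r1:Add1,r2:2,r3:6,r4:1,r5:4
cycle 2: issue MUL r4<-Mul1 // r0:4,r1:Add1,r2:2,r3:6,r4:Mul1,r5:4
cycle 3: issue MUL r5<-Mul2 // r0:4,r1:Add1,r2:2,r3:6,r4:Mul1,r5:Mul2
cycle 4: CDB Add1=6; issue ADD r0<-Add1 // r0:Add1,r1:6,r2:2,r3:6,r4:Mul1,r5:Mul2
cycle 5: issue SUB r1<-Add2 // r0:Add1,r1:Add2,r2:2,r3:6,r4:Mul1,r5:Mul2
cycle 6: stall // r0:Add1,r1:Add2,r2:2,r3:6,r4:Mul1,r5:Mul2
cycle 7: CDB Mul1=4; issue MUL r4<-Mul1 // r0:Add1,r1:Add2,r2:2,r3:6,r4:Mul1,r5:Mul2
cycle 8: CDB Add2=-4 // r0:Add1,r1:-4,r2:2,r3:6,r4:Mul1,r5:Mul2
cycle 9: CDB Mul2=36 // r0:Add1,r1:-4,r2:2,r3:6,r4:Mul1,r5:36
cycle 10: CDB Add1=6 // r0:6,r1:-4,r2:2,r3:6,r4:Mul1,r5:36
cycle 11: - // r0:6,r1:-4,r2:2,r3:6,r4:Mul1,r5:36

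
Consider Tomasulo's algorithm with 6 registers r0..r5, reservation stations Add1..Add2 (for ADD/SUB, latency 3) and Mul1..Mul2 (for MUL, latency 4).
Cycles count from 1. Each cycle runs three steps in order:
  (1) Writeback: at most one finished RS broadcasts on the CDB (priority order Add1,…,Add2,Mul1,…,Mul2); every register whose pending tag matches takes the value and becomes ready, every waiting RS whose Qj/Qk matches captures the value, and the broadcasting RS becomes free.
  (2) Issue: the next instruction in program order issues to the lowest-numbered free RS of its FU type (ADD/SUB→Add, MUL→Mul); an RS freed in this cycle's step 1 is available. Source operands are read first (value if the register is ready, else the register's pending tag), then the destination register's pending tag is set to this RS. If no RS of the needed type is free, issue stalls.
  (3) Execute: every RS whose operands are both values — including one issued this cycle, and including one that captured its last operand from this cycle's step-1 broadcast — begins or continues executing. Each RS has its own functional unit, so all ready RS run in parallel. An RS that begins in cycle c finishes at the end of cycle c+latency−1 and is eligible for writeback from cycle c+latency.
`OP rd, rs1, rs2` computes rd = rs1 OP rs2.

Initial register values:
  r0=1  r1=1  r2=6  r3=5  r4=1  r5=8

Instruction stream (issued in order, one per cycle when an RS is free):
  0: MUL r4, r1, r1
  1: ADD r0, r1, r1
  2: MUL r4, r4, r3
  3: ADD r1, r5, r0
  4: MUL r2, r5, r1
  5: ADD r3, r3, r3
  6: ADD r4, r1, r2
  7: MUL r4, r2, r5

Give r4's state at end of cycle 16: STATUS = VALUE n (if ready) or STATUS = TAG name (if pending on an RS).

cycle 1: issue MUL r4<-Mul1 // r0:1,r1:1,r2:6,r3:5,r4:Mul1,r5:8
cycle 2: issue ADD r0<-Add1 // r0:Add1,r1:1,r2:6,r3:5,r4:Mul1,r5:8
cycle 3: issue MUL r4<-Mul2 // r0:Add1,r1:1,r2:6,r3:5,r4:Mul2,r5:8
cycle 4: issue ADD r1<-Add2 // r0:Add1,r1:Add2,r2:6,r3:5,r4:Mul2,r5:8
cycle 5: CDB Add1=2; stall // r0:2,r1:Add2,r2:6,r3:5,r4:Mul2,r5:8
cycle 6: CDB Mul1=1; issue MUL r2<-Mul1 // r0:2,r1:Add2,r2:Mul1,r3:5,r4:Mul2,r5:8
cycle 7: issue ADD r3<-Add1 // r0:2,r1:Add2,r2:Mul1,r3:Add1,r4:Mul2,r5:8
cycle 8: CDB Add2=10; issue ADD r4<-Add2 // r0:2,r1:10,r2:Mul1,r3:Add1,r4:Add2,r5:8
cycle 9: stall // r0:2,r1:10,r2:Mul1,r3:Add1,r4:Add2,r5:8
cycle 10: CDB Add1=10; stall // r0:2,r1:10,r2:Mul1,r3:10,r4:Add2,r5:8
cycle 11: CDB Mul2=5; issue MUL r4<-Mul2 // r0:2,r1:10,r2:Mul1,r3:10,r4:Mul2,r5:8
cycle 12: CDB Mul1=80 // r0:2,r1:10,r2:80,r3:10,r4:Mul2,r5:8
cycle 13: - // r0:2,r1:10,r2:80,r3:10,r4:Mul2,r5:8
cycle 14: - // r0:2,r1:10,r2:80,r3:10,r4:Mul2,r5:8
cycle 15: CDB Add2=90 // r0:2,r1:10,r2:80,r3:10,r4:Mul2,r5:8
cycle 16: CDB Mul2=640 // r0:2,r1:10,r2:80,r3:10,r4:640,r5:8

STATUS = VALUE 640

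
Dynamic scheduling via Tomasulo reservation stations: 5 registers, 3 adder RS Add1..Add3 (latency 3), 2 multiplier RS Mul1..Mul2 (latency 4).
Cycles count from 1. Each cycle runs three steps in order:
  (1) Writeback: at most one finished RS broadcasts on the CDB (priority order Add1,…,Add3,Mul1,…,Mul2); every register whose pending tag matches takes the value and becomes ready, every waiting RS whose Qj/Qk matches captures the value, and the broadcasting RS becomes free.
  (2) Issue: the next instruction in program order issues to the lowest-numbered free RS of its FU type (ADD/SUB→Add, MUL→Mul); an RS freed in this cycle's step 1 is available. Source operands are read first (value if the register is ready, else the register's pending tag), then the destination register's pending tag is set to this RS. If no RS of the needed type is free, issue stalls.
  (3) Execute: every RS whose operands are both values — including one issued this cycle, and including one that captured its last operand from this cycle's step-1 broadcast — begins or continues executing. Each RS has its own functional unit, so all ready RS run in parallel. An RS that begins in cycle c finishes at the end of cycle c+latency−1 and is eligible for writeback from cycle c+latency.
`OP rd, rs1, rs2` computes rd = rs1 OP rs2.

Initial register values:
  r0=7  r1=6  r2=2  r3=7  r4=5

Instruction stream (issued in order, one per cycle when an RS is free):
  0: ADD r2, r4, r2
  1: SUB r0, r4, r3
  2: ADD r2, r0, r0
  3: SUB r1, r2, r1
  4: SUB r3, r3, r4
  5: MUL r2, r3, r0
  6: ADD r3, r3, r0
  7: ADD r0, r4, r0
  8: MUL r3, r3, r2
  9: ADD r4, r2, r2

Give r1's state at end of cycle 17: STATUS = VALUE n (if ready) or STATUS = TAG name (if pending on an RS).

  c1: issue ADD r2<-Add1  regs: r0:7,r1:6,r2:Add1,r3:7,r4:5
  c2: issue SUB r0<-Add2  regs: r0:Add2,r1:6,r2:Add1,r3:7,r4:5
  c3: issue ADD r2<-Add3  regs: r0:Add2,r1:6,r2:Add3,r3:7,r4:5
  c4: CDB Add1=7; issue SUB r1<-Add1  regs: r0:Add2,r1:Add1,r2:Add3,r3:7,r4:5
  c5: CDB Add2=-2; issue SUB r3<-Add2  regs: r0:-2,r1:Add1,r2:Add3,r3:Add2,r4:5
  c6: issue MUL r2<-Mul1  regs: r0:-2,r1:Add1,r2:Mul1,r3:Add2,r4:5
  c7: stall  regs: r0:-2,r1:Add1,r2:Mul1,r3:Add2,r4:5
  c8: CDB Add2=2; issue ADD r3<-Add2  regs: r0:-2,r1:Add1,r2:Mul1,r3:Add2,r4:5
  c9: CDB Add3=-4; issue ADD r0<-Add3  regs: r0:Add3,r1:Add1,r2:Mul1,r3:Add2,r4:5
  c10: issue MUL r3<-Mul2  regs: r0:Add3,r1:Add1,r2:Mul1,r3:Mul2,r4:5
  c11: CDB Add2=0; issue ADD r4<-Add2  regs: r0:Add3,r1:Add1,r2:Mul1,r3:Mul2,r4:Add2
  c12: CDB Add1=-10  regs: r0:Add3,r1:-10,r2:Mul1,r3:Mul2,r4:Add2
  c13: CDB Add3=3  regs: r0:3,r1:-10,r2:Mul1,r3:Mul2,r4:Add2
  c14: CDB Mul1=-4  regs: r0:3,r1:-10,r2:-4,r3:Mul2,r4:Add2
  c15: -  regs: r0:3,r1:-10,r2:-4,r3:Mul2,r4:Add2
  c16: -  regs: r0:3,r1:-10,r2:-4,r3:Mul2,r4:Add2
  c17: CDB Add2=-8  regs: r0:3,r1:-10,r2:-4,r3:Mul2,r4:-8

STATUS = VALUE -10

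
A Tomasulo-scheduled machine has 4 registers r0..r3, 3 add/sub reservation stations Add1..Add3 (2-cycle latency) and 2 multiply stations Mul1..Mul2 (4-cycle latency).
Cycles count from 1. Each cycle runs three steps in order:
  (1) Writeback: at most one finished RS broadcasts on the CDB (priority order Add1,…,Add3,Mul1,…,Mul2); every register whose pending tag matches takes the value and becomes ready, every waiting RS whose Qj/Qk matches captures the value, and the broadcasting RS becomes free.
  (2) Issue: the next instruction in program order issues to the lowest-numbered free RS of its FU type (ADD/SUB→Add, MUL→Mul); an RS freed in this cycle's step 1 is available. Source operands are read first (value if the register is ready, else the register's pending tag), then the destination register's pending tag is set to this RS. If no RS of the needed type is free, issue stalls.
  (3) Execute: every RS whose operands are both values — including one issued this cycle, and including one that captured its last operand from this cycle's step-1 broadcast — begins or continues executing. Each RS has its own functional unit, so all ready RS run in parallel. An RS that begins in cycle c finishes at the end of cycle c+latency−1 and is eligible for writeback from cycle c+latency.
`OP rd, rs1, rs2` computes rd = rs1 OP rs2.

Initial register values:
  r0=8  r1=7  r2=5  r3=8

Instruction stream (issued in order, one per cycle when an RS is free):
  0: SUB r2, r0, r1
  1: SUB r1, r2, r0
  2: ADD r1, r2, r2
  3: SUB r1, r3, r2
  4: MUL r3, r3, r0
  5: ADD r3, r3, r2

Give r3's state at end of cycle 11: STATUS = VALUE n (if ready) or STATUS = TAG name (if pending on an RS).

  c1: issue SUB r2<-Add1  regs: r0:8,r1:7,r2:Add1,r3:8
  c2: issue SUB r1<-Add2  regs: r0:8,r1:Add2,r2:Add1,r3:8
  c3: CDB Add1=1; issue ADD r1<-Add1  regs: r0:8,r1:Add1,r2:1,r3:8
  c4: issue SUB r1<-Add3  regs: r0:8,r1:Add3,r2:1,r3:8
  c5: CDB Add1=2; issue MUL r3<-Mul1  regs: r0:8,r1:Add3,r2:1,r3:Mul1
  c6: CDB Add2=-7; issue ADD r3<-Add1  regs: r0:8,r1:Add3,r2:1,r3:Add1
  c7: CDB Add3=7  regs: r0:8,r1:7,r2:1,r3:Add1
  c8: -  regs: r0:8,r1:7,r2:1,r3:Add1
  c9: CDB Mul1=64  regs: r0:8,r1:7,r2:1,r3:Add1
  c10: -  regs: r0:8,r1:7,r2:1,r3:Add1
  c11: CDB Add1=65  regs: r0:8,r1:7,r2:1,r3:65

STATUS = VALUE 65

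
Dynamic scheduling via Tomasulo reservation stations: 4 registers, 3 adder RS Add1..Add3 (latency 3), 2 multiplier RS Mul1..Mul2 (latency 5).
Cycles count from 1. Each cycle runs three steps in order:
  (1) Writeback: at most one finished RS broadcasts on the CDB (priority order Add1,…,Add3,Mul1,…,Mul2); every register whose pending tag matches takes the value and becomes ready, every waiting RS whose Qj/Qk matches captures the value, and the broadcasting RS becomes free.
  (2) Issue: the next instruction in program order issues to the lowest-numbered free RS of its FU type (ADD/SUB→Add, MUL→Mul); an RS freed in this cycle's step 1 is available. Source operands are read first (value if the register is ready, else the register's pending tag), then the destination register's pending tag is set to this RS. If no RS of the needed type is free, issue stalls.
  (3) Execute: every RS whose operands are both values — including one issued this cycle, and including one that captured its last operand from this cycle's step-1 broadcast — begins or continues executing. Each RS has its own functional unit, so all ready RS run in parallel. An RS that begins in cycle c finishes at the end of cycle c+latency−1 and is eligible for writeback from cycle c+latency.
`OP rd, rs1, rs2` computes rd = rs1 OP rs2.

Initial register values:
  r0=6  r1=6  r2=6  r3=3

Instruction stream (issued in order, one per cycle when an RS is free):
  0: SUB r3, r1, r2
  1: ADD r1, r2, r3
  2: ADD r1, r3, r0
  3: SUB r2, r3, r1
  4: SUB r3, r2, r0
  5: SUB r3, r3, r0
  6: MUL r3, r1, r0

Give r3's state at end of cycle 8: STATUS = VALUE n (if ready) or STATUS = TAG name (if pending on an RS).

cycle 1: issue SUB r3<-Add1 // r0:6,r1:6,r2:6,r3:Add1
cycle 2: issue ADD r1<-Add2 // r0:6,r1:Add2,r2:6,r3:Add1
cycle 3: issue ADD r1<-Add3 // r0:6,r1:Add3,r2:6,r3:Add1
cycle 4: CDB Add1=0; issue SUB r2<-Add1 // r0:6,r1:Add3,r2:Add1,r3:0
cycle 5: stall // r0:6,r1:Add3,r2:Add1,r3:0
cycle 6: stall // r0:6,r1:Add3,r2:Add1,r3:0
cycle 7: CDB Add2=6; issue SUB r3<-Add2 // r0:6,r1:Add3,r2:Add1,r3:Add2
cycle 8: CDB Add3=6; issue SUB r3<-Add3 // r0:6,r1:6,r2:Add1,r3:Add3

STATUS = TAG Add3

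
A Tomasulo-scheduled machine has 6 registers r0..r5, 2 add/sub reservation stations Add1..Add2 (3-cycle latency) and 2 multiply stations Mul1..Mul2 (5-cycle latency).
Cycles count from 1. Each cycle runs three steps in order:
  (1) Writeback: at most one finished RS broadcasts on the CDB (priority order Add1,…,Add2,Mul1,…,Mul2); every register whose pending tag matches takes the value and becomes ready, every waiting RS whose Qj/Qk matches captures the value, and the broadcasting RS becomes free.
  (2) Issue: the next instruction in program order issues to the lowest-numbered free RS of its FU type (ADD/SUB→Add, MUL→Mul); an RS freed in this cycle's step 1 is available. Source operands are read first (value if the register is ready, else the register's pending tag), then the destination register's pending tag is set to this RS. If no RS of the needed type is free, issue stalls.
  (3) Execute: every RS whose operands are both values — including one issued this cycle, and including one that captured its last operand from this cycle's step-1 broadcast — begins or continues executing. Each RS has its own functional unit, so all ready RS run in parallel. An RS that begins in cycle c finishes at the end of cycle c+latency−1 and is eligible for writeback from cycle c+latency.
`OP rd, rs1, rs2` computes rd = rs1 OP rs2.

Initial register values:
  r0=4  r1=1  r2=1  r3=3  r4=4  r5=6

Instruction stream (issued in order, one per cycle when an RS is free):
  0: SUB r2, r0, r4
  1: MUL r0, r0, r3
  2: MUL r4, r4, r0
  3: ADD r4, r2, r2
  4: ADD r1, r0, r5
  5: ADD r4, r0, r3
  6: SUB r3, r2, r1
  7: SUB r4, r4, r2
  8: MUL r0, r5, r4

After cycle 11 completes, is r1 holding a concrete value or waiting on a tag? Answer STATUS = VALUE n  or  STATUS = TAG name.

  c1: issue SUB r2<-Add1  regs: r0:4,r1:1,r2:Add1,r3:3,r4:4,r5:6
  c2: issue MUL r0<-Mul1  regs: r0:Mul1,r1:1,r2:Add1,r3:3,r4:4,r5:6
  c3: issue MUL r4<-Mul2  regs: r0:Mul1,r1:1,r2:Add1,r3:3,r4:Mul2,r5:6
  c4: CDB Add1=0; issue ADD r4<-Add1  regs: r0:Mul1,r1:1,r2:0,r3:3,r4:Add1,r5:6
  c5: issue ADD r1<-Add2  regs: r0:Mul1,r1:Add2,r2:0,r3:3,r4:Add1,r5:6
  c6: stall  regs: r0:Mul1,r1:Add2,r2:0,r3:3,r4:Add1,r5:6
  c7: CDB Add1=0; issue ADD r4<-Add1  regs: r0:Mul1,r1:Add2,r2:0,r3:3,r4:Add1,r5:6
  c8: CDB Mul1=12; stall  regs: r0:12,r1:Add2,r2:0,r3:3,r4:Add1,r5:6
  c9: stall  regs: r0:12,r1:Add2,r2:0,r3:3,r4:Add1,r5:6
  c10: stall  regs: r0:12,r1:Add2,r2:0,r3:3,r4:Add1,r5:6
  c11: CDB Add1=15; issue SUB r3<-Add1  regs: r0:12,r1:Add2,r2:0,r3:Add1,r4:15,r5:6

STATUS = TAG Add2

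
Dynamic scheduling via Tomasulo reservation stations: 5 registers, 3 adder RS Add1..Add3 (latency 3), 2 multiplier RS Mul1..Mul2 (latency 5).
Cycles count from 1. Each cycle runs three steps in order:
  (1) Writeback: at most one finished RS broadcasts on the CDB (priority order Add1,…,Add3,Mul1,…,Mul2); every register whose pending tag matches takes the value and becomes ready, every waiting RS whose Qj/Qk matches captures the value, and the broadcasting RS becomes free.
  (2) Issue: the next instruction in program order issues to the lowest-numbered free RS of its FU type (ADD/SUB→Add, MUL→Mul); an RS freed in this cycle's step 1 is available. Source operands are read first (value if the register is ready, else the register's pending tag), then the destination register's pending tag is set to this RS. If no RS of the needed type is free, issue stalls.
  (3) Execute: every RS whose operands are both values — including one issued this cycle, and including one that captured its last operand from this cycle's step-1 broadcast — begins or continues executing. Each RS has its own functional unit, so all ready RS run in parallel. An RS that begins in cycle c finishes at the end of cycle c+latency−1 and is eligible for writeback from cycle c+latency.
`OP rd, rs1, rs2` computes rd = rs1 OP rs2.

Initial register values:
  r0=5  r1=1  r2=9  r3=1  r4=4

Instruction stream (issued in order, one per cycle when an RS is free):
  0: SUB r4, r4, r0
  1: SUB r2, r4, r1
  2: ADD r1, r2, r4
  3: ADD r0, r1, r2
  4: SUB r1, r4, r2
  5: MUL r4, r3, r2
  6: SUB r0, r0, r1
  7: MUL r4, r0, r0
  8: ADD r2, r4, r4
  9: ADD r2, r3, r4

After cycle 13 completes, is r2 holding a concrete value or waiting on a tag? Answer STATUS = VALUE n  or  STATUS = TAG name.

STATUS = TAG Add3

cycle 1: issue SUB r4<-Add1 // r0:5,r1:1,r2:9,r3:1,r4:Add1
cycle 2: issue SUB r2<-Add2 // r0:5,r1:1,r2:Add2,r3:1,r4:Add1
cycle 3: issue ADD r1<-Add3 // r0:5,r1:Add3,r2:Add2,r3:1,r4:Add1
cycle 4: CDB Add1=-1; issue ADD r0<-Add1 // r0:Add1,r1:Add3,r2:Add2,r3:1,r4:-1
cycle 5: stall // r0:Add1,r1:Add3,r2:Add2,r3:1,r4:-1
cycle 6: stall // r0:Add1,r1:Add3,r2:Add2,r3:1,r4:-1
cycle 7: CDB Add2=-2; issue SUB r1<-Add2 // r0:Add1,r1:Add2,r2:-2,r3:1,r4:-1
cycle 8: issue MUL r4<-Mul1 // r0:Add1,r1:Add2,r2:-2,r3:1,r4:Mul1
cycle 9: stall // r0:Add1,r1:Add2,r2:-2,r3:1,r4:Mul1
cycle 10: CDB Add2=1; issue SUB r0<-Add2 // r0:Add2,r1:1,r2:-2,r3:1,r4:Mul1
cycle 11: CDB Add3=-3; issue MUL r4<-Mul2 // r0:Add2,r1:1,r2:-2,r3:1,r4:Mul2
cycle 12: issue ADD r2<-Add3 // r0:Add2,r1:1,r2:Add3,r3:1,r4:Mul2
cycle 13: CDB Mul1=-2; stall // r0:Add2,r1:1,r2:Add3,r3:1,r4:Mul2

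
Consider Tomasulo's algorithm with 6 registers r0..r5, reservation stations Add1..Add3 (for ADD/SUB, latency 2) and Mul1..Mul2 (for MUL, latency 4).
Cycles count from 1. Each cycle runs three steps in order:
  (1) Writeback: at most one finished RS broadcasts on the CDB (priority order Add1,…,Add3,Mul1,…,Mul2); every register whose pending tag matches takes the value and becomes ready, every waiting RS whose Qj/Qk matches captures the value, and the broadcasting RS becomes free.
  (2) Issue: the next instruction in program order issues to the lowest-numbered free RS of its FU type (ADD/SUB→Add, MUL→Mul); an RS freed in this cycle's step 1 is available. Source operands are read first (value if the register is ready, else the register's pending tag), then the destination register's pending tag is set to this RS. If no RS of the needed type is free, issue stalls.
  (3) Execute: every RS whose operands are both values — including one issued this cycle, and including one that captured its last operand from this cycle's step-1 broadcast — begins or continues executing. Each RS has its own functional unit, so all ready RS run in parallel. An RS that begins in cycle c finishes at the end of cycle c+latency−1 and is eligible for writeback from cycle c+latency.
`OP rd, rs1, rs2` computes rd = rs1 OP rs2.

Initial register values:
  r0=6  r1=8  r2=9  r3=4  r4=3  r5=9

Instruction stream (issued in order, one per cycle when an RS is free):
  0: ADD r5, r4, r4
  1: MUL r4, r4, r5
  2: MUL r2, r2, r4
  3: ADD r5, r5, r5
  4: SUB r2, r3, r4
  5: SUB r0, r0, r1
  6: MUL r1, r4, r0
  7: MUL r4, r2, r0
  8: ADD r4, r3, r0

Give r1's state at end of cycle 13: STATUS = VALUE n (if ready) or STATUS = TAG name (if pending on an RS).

c1: issue ADD r5<-Add1 | r0:6,r1:8,r2:9,r3:4,r4:3,r5:Add1
c2: issue MUL r4<-Mul1 | r0:6,r1:8,r2:9,r3:4,r4:Mul1,r5:Add1
c3: CDB Add1=6; issue MUL r2<-Mul2 | r0:6,r1:8,r2:Mul2,r3:4,r4:Mul1,r5:6
c4: issue ADD r5<-Add1 | r0:6,r1:8,r2:Mul2,r3:4,r4:Mul1,r5:Add1
c5: issue SUB r2<-Add2 | r0:6,r1:8,r2:Add2,r3:4,r4:Mul1,r5:Add1
c6: CDB Add1=12; issue SUB r0<-Add1 | r0:Add1,r1:8,r2:Add2,r3:4,r4:Mul1,r5:12
c7: CDB Mul1=18; issue MUL r1<-Mul1 | r0:Add1,r1:Mul1,r2:Add2,r3:4,r4:18,r5:12
c8: CDB Add1=-2; stall | r0:-2,r1:Mul1,r2:Add2,r3:4,r4:18,r5:12
c9: CDB Add2=-14; stall | r0:-2,r1:Mul1,r2:-14,r3:4,r4:18,r5:12
c10: stall | r0:-2,r1:Mul1,r2:-14,r3:4,r4:18,r5:12
c11: CDB Mul2=162; issue MUL r4<-Mul2 | r0:-2,r1:Mul1,r2:-14,r3:4,r4:Mul2,r5:12
c12: CDB Mul1=-36; issue ADD r4<-Add1 | r0:-2,r1:-36,r2:-14,r3:4,r4:Add1,r5:12
c13: - | r0:-2,r1:-36,r2:-14,r3:4,r4:Add1,r5:12

STATUS = VALUE -36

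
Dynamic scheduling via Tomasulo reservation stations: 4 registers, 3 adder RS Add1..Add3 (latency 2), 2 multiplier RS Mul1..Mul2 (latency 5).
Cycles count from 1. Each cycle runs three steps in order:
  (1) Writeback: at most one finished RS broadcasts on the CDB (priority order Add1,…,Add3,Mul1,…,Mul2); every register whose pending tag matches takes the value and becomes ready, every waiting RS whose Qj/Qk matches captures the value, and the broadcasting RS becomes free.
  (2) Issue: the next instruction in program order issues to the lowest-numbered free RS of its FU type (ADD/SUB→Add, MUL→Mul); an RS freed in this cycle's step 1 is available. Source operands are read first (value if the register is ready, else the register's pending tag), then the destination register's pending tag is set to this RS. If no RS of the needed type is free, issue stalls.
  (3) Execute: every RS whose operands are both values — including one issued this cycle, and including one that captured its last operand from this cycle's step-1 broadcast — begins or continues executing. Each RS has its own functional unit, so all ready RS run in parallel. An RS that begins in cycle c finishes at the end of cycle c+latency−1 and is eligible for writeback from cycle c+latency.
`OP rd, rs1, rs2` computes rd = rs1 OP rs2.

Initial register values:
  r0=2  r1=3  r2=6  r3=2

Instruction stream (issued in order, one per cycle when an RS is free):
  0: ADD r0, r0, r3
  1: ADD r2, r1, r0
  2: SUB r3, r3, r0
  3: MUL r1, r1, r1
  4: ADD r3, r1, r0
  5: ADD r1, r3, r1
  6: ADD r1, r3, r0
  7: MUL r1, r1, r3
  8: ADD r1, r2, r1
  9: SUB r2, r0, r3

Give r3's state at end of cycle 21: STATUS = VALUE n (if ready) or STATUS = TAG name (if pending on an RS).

STATUS = VALUE 13

cycle 1: issue ADD r0<-Add1 // r0:Add1,r1:3,r2:6,r3:2
cycle 2: issue ADD r2<-Add2 // r0:Add1,r1:3,r2:Add2,r3:2
cycle 3: CDB Add1=4; issue SUB r3<-Add1 // r0:4,r1:3,r2:Add2,r3:Add1
cycle 4: issue MUL r1<-Mul1 // r0:4,r1:Mul1,r2:Add2,r3:Add1
cycle 5: CDB Add1=-2; issue ADD r3<-Add1 // r0:4,r1:Mul1,r2:Add2,r3:Add1
cycle 6: CDB Add2=7; issue ADD r1<-Add2 // r0:4,r1:Add2,r2:7,r3:Add1
cycle 7: issue ADD r1<-Add3 // r0:4,r1:Add3,r2:7,r3:Add1
cycle 8: issue MUL r1<-Mul2 // r0:4,r1:Mul2,r2:7,r3:Add1
cycle 9: CDB Mul1=9; stall // r0:4,r1:Mul2,r2:7,r3:Add1
cycle 10: stall // r0:4,r1:Mul2,r2:7,r3:Add1
cycle 11: CDB Add1=13; issue ADD r1<-Add1 // r0:4,r1:Add1,r2:7,r3:13
cycle 12: stall // r0:4,r1:Add1,r2:7,r3:13
cycle 13: CDB Add2=22; issue SUB r2<-Add2 // r0:4,r1:Add1,r2:Add2,r3:13
cycle 14: CDB Add3=17 // r0:4,r1:Add1,r2:Add2,r3:13
cycle 15: CDB Add2=-9 // r0:4,r1:Add1,r2:-9,r3:13
cycle 16: - // r0:4,r1:Add1,r2:-9,r3:13
cycle 17: - // r0:4,r1:Add1,r2:-9,r3:13
cycle 18: - // r0:4,r1:Add1,r2:-9,r3:13
cycle 19: CDB Mul2=221 // r0:4,r1:Add1,r2:-9,r3:13
cycle 20: - // r0:4,r1:Add1,r2:-9,r3:13
cycle 21: CDB Add1=228 // r0:4,r1:228,r2:-9,r3:13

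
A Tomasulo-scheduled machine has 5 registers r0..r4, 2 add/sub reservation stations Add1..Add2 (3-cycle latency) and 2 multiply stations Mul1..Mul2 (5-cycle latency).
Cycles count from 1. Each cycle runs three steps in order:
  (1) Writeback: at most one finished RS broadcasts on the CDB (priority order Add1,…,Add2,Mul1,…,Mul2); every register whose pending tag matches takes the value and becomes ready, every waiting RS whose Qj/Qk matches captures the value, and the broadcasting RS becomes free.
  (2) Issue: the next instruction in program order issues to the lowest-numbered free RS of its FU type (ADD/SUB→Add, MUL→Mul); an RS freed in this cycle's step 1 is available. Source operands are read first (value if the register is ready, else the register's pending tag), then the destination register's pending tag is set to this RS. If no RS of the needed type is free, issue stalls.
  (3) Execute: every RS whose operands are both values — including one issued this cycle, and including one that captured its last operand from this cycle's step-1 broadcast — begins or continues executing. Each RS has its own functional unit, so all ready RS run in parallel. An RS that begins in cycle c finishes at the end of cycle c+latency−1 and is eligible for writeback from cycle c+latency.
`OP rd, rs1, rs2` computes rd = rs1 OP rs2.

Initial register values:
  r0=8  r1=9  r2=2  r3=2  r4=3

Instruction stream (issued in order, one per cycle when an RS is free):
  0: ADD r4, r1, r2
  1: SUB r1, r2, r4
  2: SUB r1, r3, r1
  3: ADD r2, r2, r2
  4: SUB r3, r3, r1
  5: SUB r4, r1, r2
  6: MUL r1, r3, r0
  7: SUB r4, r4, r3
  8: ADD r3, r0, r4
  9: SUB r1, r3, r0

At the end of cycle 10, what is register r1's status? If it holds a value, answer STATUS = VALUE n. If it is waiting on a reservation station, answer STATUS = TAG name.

STATUS = VALUE 11

  c1: issue ADD r4<-Add1  regs: r0:8,r1:9,r2:2,r3:2,r4:Add1
  c2: issue SUB r1<-Add2  regs: r0:8,r1:Add2,r2:2,r3:2,r4:Add1
  c3: stall  regs: r0:8,r1:Add2,r2:2,r3:2,r4:Add1
  c4: CDB Add1=11; issue SUB r1<-Add1  regs: r0:8,r1:Add1,r2:2,r3:2,r4:11
  c5: stall  regs: r0:8,r1:Add1,r2:2,r3:2,r4:11
  c6: stall  regs: r0:8,r1:Add1,r2:2,r3:2,r4:11
  c7: CDB Add2=-9; issue ADD r2<-Add2  regs: r0:8,r1:Add1,r2:Add2,r3:2,r4:11
  c8: stall  regs: r0:8,r1:Add1,r2:Add2,r3:2,r4:11
  c9: stall  regs: r0:8,r1:Add1,r2:Add2,r3:2,r4:11
  c10: CDB Add1=11; issue SUB r3<-Add1  regs: r0:8,r1:11,r2:Add2,r3:Add1,r4:11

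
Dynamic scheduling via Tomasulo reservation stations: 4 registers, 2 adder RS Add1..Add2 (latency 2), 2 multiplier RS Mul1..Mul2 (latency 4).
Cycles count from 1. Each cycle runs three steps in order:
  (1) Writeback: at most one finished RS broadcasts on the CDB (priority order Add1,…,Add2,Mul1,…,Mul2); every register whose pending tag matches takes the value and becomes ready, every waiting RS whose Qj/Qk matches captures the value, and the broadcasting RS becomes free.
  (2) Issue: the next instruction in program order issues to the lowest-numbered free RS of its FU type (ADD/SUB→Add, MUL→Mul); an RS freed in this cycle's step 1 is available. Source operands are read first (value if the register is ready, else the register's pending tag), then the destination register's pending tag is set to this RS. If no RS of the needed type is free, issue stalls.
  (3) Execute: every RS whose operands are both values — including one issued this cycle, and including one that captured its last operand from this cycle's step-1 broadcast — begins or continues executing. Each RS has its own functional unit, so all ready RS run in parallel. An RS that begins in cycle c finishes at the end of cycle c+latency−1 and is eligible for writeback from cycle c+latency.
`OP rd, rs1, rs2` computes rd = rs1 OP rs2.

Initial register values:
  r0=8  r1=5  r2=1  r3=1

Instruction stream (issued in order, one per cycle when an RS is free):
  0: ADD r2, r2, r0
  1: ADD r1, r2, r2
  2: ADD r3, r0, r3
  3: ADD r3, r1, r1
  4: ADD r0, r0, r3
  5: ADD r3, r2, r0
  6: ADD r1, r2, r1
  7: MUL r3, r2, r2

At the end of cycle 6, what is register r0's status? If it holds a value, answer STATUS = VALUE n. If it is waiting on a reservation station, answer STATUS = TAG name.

STATUS = TAG Add2

  c1: issue ADD r2<-Add1  regs: r0:8,r1:5,r2:Add1,r3:1
  c2: issue ADD r1<-Add2  regs: r0:8,r1:Add2,r2:Add1,r3:1
  c3: CDB Add1=9; issue ADD r3<-Add1  regs: r0:8,r1:Add2,r2:9,r3:Add1
  c4: stall  regs: r0:8,r1:Add2,r2:9,r3:Add1
  c5: CDB Add1=9; issue ADD r3<-Add1  regs: r0:8,r1:Add2,r2:9,r3:Add1
  c6: CDB Add2=18; issue ADD r0<-Add2  regs: r0:Add2,r1:18,r2:9,r3:Add1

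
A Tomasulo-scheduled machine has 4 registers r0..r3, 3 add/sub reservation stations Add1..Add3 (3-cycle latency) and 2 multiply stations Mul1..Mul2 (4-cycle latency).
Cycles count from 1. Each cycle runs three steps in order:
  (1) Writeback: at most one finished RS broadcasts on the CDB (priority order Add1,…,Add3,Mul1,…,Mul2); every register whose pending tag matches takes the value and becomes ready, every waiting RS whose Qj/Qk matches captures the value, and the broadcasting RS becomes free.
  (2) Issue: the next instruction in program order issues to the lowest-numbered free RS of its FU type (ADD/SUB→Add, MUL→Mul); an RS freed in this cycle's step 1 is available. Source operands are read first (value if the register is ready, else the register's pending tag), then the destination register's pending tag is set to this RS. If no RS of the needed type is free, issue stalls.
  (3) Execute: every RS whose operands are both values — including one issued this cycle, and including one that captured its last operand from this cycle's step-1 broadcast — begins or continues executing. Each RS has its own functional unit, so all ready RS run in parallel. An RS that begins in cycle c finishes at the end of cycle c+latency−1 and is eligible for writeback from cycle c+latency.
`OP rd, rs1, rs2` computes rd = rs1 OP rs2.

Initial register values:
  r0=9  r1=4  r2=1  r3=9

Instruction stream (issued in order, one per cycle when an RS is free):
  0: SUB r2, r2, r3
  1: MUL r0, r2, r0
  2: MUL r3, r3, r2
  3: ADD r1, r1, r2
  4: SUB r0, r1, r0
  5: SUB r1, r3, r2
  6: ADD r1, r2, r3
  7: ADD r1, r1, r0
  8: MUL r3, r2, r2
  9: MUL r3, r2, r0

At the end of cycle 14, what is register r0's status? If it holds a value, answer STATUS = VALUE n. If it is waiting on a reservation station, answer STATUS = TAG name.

STATUS = VALUE 68

  c1: issue SUB r2<-Add1  regs: r0:9,r1:4,r2:Add1,r3:9
  c2: issue MUL r0<-Mul1  regs: r0:Mul1,r1:4,r2:Add1,r3:9
  c3: issue MUL r3<-Mul2  regs: r0:Mul1,r1:4,r2:Add1,r3:Mul2
  c4: CDB Add1=-8; issue ADD r1<-Add1  regs: r0:Mul1,r1:Add1,r2:-8,r3:Mul2
  c5: issue SUB r0<-Add2  regs: r0:Add2,r1:Add1,r2:-8,r3:Mul2
  c6: issue SUB r1<-Add3  regs: r0:Add2,r1:Add3,r2:-8,r3:Mul2
  c7: CDB Add1=-4; issue ADD r1<-Add1  regs: r0:Add2,r1:Add1,r2:-8,r3:Mul2
  c8: CDB Mul1=-72; stall  regs: r0:Add2,r1:Add1,r2:-8,r3:Mul2
  c9: CDB Mul2=-72; stall  regs: r0:Add2,r1:Add1,r2:-8,r3:-72
  c10: stall  regs: r0:Add2,r1:Add1,r2:-8,r3:-72
  c11: CDB Add2=68; issue ADD r1<-Add2  regs: r0:68,r1:Add2,r2:-8,r3:-72
  c12: CDB Add1=-80; issue MUL r3<-Mul1  regs: r0:68,r1:Add2,r2:-8,r3:Mul1
  c13: CDB Add3=-64; issue MUL r3<-Mul2  regs: r0:68,r1:Add2,r2:-8,r3:Mul2
  c14: -  regs: r0:68,r1:Add2,r2:-8,r3:Mul2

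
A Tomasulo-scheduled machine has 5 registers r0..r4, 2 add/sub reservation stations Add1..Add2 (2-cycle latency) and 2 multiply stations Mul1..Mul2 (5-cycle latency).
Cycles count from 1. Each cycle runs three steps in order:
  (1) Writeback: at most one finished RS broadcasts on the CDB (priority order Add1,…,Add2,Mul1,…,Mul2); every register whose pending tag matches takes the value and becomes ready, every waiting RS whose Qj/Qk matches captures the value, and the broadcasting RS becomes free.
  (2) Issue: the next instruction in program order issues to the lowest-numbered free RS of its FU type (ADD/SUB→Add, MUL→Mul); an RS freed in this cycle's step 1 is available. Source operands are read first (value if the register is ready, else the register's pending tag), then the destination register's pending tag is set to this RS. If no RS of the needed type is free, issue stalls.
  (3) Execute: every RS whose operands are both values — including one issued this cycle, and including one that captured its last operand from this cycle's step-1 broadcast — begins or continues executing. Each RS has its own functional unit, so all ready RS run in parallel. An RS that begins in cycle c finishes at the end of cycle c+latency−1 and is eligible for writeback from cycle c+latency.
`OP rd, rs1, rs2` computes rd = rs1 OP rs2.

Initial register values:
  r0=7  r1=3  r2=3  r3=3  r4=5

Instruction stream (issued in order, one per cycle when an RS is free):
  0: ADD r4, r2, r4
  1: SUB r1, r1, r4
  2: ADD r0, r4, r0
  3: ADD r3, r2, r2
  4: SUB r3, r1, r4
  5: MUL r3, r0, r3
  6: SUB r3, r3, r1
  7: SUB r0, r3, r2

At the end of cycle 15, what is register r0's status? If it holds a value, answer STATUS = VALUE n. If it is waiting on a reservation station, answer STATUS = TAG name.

STATUS = TAG Add2

cycle 1: issue ADD r4<-Add1 // r0:7,r1:3,r2:3,r3:3,r4:Add1
cycle 2: issue SUB r1<-Add2 // r0:7,r1:Add2,r2:3,r3:3,r4:Add1
cycle 3: CDB Add1=8; issue ADD r0<-Add1 // r0:Add1,r1:Add2,r2:3,r3:3,r4:8
cycle 4: stall // r0:Add1,r1:Add2,r2:3,r3:3,r4:8
cycle 5: CDB Add1=15; issue ADD r3<-Add1 // r0:15,r1:Add2,r2:3,r3:Add1,r4:8
cycle 6: CDB Add2=-5; issue SUB r3<-Add2 // r0:15,r1:-5,r2:3,r3:Add2,r4:8
cycle 7: CDB Add1=6; issue MUL r3<-Mul1 // r0:15,r1:-5,r2:3,r3:Mul1,r4:8
cycle 8: CDB Add2=-13; issue SUB r3<-Add1 // r0:15,r1:-5,r2:3,r3:Add1,r4:8
cycle 9: issue SUB r0<-Add2 // r0:Add2,r1:-5,r2:3,r3:Add1,r4:8
cycle 10: - // r0:Add2,r1:-5,r2:3,r3:Add1,r4:8
cycle 11: - // r0:Add2,r1:-5,r2:3,r3:Add1,r4:8
cycle 12: - // r0:Add2,r1:-5,r2:3,r3:Add1,r4:8
cycle 13: CDB Mul1=-195 // r0:Add2,r1:-5,r2:3,r3:Add1,r4:8
cycle 14: - // r0:Add2,r1:-5,r2:3,r3:Add1,r4:8
cycle 15: CDB Add1=-190 // r0:Add2,r1:-5,r2:3,r3:-190,r4:8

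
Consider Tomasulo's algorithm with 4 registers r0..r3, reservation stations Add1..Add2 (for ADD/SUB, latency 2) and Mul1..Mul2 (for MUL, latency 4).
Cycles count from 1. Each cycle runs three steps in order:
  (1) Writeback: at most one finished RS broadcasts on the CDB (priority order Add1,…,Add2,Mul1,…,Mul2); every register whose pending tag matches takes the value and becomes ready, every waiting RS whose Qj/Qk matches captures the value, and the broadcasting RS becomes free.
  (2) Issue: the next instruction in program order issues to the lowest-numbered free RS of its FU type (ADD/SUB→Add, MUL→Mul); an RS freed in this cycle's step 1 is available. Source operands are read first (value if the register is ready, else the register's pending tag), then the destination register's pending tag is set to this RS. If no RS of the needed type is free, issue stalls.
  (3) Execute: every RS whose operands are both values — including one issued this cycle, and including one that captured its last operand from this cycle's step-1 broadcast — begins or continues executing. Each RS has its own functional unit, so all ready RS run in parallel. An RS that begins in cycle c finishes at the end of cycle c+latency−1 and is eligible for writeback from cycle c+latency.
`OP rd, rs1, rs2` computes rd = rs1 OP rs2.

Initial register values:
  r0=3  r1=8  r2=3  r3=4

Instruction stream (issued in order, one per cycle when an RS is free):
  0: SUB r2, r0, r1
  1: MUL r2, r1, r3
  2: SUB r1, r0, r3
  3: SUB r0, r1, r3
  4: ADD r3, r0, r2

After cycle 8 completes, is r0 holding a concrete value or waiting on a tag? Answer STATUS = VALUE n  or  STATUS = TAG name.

STATUS = VALUE -5

  c1: issue SUB r2<-Add1  regs: r0:3,r1:8,r2:Add1,r3:4
  c2: issue MUL r2<-Mul1  regs: r0:3,r1:8,r2:Mul1,r3:4
  c3: CDB Add1=-5; issue SUB r1<-Add1  regs: r0:3,r1:Add1,r2:Mul1,r3:4
  c4: issue SUB r0<-Add2  regs: r0:Add2,r1:Add1,r2:Mul1,r3:4
  c5: CDB Add1=-1; issue ADD r3<-Add1  regs: r0:Add2,r1:-1,r2:Mul1,r3:Add1
  c6: CDB Mul1=32  regs: r0:Add2,r1:-1,r2:32,r3:Add1
  c7: CDB Add2=-5  regs: r0:-5,r1:-1,r2:32,r3:Add1
  c8: -  regs: r0:-5,r1:-1,r2:32,r3:Add1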